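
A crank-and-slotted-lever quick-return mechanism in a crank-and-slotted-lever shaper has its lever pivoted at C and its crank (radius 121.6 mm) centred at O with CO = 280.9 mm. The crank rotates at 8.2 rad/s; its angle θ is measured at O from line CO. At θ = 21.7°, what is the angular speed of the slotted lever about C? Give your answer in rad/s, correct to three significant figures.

ω = 8.2 rad/s
Crank pin A relative to C: A = (d + r cosθ, r sinθ); lever angle φ = atan2(r sinθ, d + r cosθ).
Differentiating tanφ: φ̇ = rω(d cosθ + r)/(d² + r² + 2dr cosθ).
d² + r² + 2dr cosθ = |CA|² = 0.157165 m²;  d cosθ + r = +0.38259 m.
|ω_lever| = |0.1216·8.2·+0.38259| / 0.157165 = 2.4273 rad/s.

2.43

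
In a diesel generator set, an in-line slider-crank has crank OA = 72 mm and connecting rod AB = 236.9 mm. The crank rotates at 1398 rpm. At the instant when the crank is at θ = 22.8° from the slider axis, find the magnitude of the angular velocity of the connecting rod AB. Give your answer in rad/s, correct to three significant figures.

41.3

ω = 146.4 rad/s (converted from 1398 rpm).
The rod makes angle φ with the slider axis where L sinφ = r sinθ; differentiating, L cosφ·φ̇ = r ω cosθ.
L cosφ = √(L² − r² sin²θ) = 0.23525 m.
|ω_rod| = r ω |cosθ| / √(L² − r² sin²θ) = 0.072·146.4·0.92186/0.23525 = 41.305 rad/s.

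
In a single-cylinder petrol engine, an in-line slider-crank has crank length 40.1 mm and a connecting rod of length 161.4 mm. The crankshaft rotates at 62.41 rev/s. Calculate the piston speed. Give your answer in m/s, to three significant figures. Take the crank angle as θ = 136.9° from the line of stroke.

8.77

ω = 2π·62.4 = 392.1 rad/s
For an in-line slider-crank, x = r cosθ + √(L² − r² sin²θ), so v = −rω sinθ·[1 + r cosθ/√(L² − r² sin²θ)].
With r = 0.0401 m, L = 0.1614 m, θ = 136.9°: √(L² − r² sin²θ) = 0.15906 m.
v = −0.0401·392.1·0.68327·[1 + 0.0401·-0.73016/0.15906] = -8.7664 m/s.
|v| = 8.7664 m/s.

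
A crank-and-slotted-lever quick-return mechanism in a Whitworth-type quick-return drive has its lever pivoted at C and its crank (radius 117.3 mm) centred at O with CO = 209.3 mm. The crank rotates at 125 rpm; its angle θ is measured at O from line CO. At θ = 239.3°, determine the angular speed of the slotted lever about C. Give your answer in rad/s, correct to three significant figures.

ω = 13.09 rad/s (from 125 rpm).
Crank pin A relative to C: A = (d + r cosθ, r sinθ); lever angle φ = atan2(r sinθ, d + r cosθ).
Differentiating tanφ: φ̇ = rω(d cosθ + r)/(d² + r² + 2dr cosθ).
d² + r² + 2dr cosθ = |CA|² = 0.0324972 m²;  d cosθ + r = +0.010443 m.
|ω_lever| = |0.1173·13.09·+0.010443| / 0.0324972 = 0.49344 rad/s.

0.493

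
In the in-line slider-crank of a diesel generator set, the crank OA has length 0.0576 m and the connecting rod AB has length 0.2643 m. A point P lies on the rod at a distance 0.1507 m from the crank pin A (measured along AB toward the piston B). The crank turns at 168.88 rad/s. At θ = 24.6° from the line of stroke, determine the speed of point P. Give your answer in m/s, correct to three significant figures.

5.90

ω = 168.9 rad/s.  Crank-pin speed |V_A| = rω = 9.7275 m/s, perpendicular to OA.
Rod angle: sinφ = −(r/L) sinθ ⇒ φ = -5.205°; ω_rod = −rω cosθ/√(L²−r²sin²θ) = -33.603 rad/s.
V_P = V_A + ω_rod × AP, with AP = 0.1507 m along the rod.
Components: V_Px = −rω sinθ − a·ω_rod·sinφ = -4.5088 m/s;  V_Py = rω cosθ + a·ω_rod·cosφ = +3.8015 m/s.
|V_P| = √(V_Px² + V_Py²) = 5.8975 m/s.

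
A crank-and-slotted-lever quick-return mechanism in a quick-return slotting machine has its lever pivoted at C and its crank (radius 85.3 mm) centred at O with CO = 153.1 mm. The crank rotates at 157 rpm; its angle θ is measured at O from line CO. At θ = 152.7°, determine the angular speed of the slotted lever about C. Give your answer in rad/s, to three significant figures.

ω = 16.44 rad/s (from 157 rpm).
Crank pin A relative to C: A = (d + r cosθ, r sinθ); lever angle φ = atan2(r sinθ, d + r cosθ).
Differentiating tanφ: φ̇ = rω(d cosθ + r)/(d² + r² + 2dr cosθ).
d² + r² + 2dr cosθ = |CA|² = 0.00750603 m²;  d cosθ + r = -0.050747 m.
|ω_lever| = |0.0853·16.44·-0.050747| / 0.00750603 = 9.4816 rad/s.

9.48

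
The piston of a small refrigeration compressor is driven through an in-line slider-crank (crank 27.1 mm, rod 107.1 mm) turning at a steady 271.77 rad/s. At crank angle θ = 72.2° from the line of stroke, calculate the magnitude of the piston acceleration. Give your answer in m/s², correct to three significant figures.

191

ω = 271.8 rad/s
x(θ) = r cosθ + √(L² − r² sin²θ); with ω constant, a = ω²·d²x/dθ².
d²x/dθ² = −r cosθ − r²(cos2θ)/√u − r⁴ sin²2θ/(4u^{3/2}),  u = L² − r² sin²θ = 0.0108046 m².
Substituting r = 0.0271 m, L = 0.1071 m, θ = 72.2°: d²x/dθ² = -0.0025802 m.
a = ω²·d²x/dθ² = (271.8)²·(-0.0025802) = -190.57 m/s²;  |a| = 190.57 m/s².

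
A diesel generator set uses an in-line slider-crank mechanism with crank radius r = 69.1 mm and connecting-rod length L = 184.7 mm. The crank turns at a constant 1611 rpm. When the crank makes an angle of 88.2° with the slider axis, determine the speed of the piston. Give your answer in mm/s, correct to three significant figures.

11800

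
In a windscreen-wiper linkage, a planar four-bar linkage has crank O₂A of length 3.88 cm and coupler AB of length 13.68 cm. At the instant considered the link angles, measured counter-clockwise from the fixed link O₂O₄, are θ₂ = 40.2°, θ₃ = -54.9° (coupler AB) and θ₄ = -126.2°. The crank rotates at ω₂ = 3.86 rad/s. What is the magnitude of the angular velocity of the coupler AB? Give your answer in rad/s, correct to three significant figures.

0.272

ω₂ = 3.86 rad/s
Differentiating the loop-closure r₂e^{iθ₂}+r₃e^{iθ₃}=r₁+r₄e^{iθ₄} gives r₂ω₂e^{iθ₂}+r₃ω₃e^{iθ₃}=r₄ω₄e^{iθ₄}.
Eliminating the other unknown: ω₃ = r₂ω₂ sin(θ₄−θ₂) / [r₃ sin(θ₃−θ₄)].
Numerator sine = -0.23514; denominator sine = +0.94721.
Result = 0.0388·3.86·(-0.23514) / (0.1368·(+0.94721)) = -0.27178 rad/s; magnitude 0.27178 rad/s.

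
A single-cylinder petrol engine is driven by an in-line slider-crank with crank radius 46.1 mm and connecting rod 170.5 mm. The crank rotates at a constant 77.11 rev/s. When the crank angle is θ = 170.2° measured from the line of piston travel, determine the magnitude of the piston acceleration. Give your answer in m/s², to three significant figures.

7900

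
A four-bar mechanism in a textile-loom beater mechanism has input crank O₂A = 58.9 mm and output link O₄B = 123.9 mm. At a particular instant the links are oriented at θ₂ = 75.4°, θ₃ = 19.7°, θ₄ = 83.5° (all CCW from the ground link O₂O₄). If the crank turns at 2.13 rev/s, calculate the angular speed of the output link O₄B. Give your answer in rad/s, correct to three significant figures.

ω₂ = 13.38 rad/s (from 2.13 rev/s).
Differentiating the loop-closure r₂e^{iθ₂}+r₃e^{iθ₃}=r₁+r₄e^{iθ₄} gives r₂ω₂e^{iθ₂}+r₃ω₃e^{iθ₃}=r₄ω₄e^{iθ₄}.
Eliminating the other unknown: ω₄ = r₂ω₂ sin(θ₂−θ₃) / [r₄ sin(θ₄−θ₃)].
Numerator sine = +0.82610; denominator sine = +0.89726.
Result = 0.0589·13.38·(+0.82610) / (0.1239·(+0.89726)) = +5.8576 rad/s; magnitude 5.8576 rad/s.

5.86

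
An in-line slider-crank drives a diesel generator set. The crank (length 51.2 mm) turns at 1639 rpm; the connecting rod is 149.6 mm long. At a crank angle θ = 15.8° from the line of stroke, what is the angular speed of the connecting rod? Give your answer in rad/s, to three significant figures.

56.8

ω = 171.6 rad/s (converted from 1639 rpm).
The rod makes angle φ with the slider axis where L sinφ = r sinθ; differentiating, L cosφ·φ̇ = r ω cosθ.
L cosφ = √(L² − r² sin²θ) = 0.14895 m.
|ω_rod| = r ω |cosθ| / √(L² − r² sin²θ) = 0.0512·171.6·0.96222/0.14895 = 56.769 rad/s.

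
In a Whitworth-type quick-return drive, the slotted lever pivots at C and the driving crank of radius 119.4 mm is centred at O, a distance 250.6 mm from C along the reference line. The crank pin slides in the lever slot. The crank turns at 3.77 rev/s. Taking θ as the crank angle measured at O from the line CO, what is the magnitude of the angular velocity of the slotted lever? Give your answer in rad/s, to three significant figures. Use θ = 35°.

7.28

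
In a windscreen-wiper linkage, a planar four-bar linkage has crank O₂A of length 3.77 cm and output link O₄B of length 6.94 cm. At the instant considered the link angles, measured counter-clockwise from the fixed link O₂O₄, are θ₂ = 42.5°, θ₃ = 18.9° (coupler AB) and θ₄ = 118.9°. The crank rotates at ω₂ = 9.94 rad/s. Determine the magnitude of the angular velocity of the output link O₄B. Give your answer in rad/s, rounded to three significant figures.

2.20

ω₂ = 9.94 rad/s
Differentiating the loop-closure r₂e^{iθ₂}+r₃e^{iθ₃}=r₁+r₄e^{iθ₄} gives r₂ω₂e^{iθ₂}+r₃ω₃e^{iθ₃}=r₄ω₄e^{iθ₄}.
Eliminating the other unknown: ω₄ = r₂ω₂ sin(θ₂−θ₃) / [r₄ sin(θ₄−θ₃)].
Numerator sine = +0.40035; denominator sine = +0.98481.
Result = 0.0377·9.94·(+0.40035) / (0.0694·(+0.98481)) = +2.1951 rad/s; magnitude 2.1951 rad/s.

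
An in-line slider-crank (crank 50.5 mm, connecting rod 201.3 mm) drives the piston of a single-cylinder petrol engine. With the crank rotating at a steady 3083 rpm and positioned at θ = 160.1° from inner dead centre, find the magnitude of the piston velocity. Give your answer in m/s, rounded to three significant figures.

ω = 2π·3083/60 = 322.9 rad/s
For an in-line slider-crank, x = r cosθ + √(L² − r² sin²θ), so v = −rω sinθ·[1 + r cosθ/√(L² − r² sin²θ)].
With r = 0.0505 m, L = 0.2013 m, θ = 160.1°: √(L² − r² sin²θ) = 0.20056 m.
v = −0.0505·322.9·0.34038·[1 + 0.0505·-0.94029/0.20056] = -4.2357 m/s.
|v| = 4.2357 m/s.

4.24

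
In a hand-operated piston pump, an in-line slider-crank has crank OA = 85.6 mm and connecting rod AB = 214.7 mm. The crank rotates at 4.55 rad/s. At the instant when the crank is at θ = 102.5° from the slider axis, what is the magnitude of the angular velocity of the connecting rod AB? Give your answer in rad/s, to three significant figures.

0.426

ω = 4.55 rad/s
The rod makes angle φ with the slider axis where L sinφ = r sinθ; differentiating, L cosφ·φ̇ = r ω cosθ.
L cosφ = √(L² − r² sin²θ) = 0.19777 m.
|ω_rod| = r ω |cosθ| / √(L² − r² sin²θ) = 0.0856·4.55·0.21644/0.19777 = 0.42625 rad/s.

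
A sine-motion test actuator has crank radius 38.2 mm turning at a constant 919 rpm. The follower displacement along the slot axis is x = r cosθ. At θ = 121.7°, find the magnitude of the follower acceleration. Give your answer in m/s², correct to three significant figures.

ω = 96.24 rad/s (from 919 rpm).
x = r cosθ ⇒ ẍ = −rω² cosθ (ω constant).
|a| = rω²|cosθ| = 0.0382·(96.24)²·|cos 121.7°| = 185.91 m/s².

186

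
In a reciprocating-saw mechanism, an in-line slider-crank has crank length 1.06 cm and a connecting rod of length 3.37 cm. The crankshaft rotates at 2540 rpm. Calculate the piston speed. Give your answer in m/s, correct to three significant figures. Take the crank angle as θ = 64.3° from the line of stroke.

2.90

ω = 2π·2540/60 = 266 rad/s
For an in-line slider-crank, x = r cosθ + √(L² − r² sin²θ), so v = −rω sinθ·[1 + r cosθ/√(L² − r² sin²θ)].
With r = 0.0106 m, L = 0.0337 m, θ = 64.3°: √(L² − r² sin²θ) = 0.032318 m.
v = −0.0106·266·0.90108·[1 + 0.0106·0.43366/0.032318] = -2.9019 m/s.
|v| = 2.9019 m/s.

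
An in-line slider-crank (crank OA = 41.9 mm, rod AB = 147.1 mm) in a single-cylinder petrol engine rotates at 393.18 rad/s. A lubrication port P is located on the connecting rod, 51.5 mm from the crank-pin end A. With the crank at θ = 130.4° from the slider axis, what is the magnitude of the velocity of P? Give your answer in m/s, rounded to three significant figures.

13.6

ω = 393.2 rad/s.  Crank-pin speed |V_A| = rω = 16.474 m/s, perpendicular to OA.
Rod angle: sinφ = −(r/L) sinθ ⇒ φ = -12.528°; ω_rod = −rω cosθ/√(L²−r²sin²θ) = +74.356 rad/s.
V_P = V_A + ω_rod × AP, with AP = 0.0515 m along the rod.
Components: V_Px = −rω sinθ − a·ω_rod·sinφ = -11.715 m/s;  V_Py = rω cosθ + a·ω_rod·cosφ = -6.9391 m/s.
|V_P| = √(V_Px² + V_Py²) = 13.616 m/s.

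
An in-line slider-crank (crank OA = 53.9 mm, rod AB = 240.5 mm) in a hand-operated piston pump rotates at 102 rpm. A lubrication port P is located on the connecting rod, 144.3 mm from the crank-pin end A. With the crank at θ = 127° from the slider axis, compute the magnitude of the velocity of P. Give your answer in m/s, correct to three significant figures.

0.444

ω = 10.68 rad/s.  Crank-pin speed |V_A| = rω = 0.57573 m/s, perpendicular to OA.
Rod angle: sinφ = −(r/L) sinθ ⇒ φ = -10.311°; ω_rod = −rω cosθ/√(L²−r²sin²θ) = +1.4643 rad/s.
V_P = V_A + ω_rod × AP, with AP = 0.1443 m along the rod.
Components: V_Px = −rω sinθ − a·ω_rod·sinφ = -0.42198 m/s;  V_Py = rω cosθ + a·ω_rod·cosφ = -0.13859 m/s.
|V_P| = √(V_Px² + V_Py²) = 0.44415 m/s.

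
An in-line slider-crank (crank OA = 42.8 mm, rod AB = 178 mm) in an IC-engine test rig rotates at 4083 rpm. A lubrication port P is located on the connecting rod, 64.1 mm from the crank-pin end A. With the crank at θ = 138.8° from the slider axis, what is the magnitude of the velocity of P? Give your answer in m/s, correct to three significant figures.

14.3

ω = 427.6 rad/s.  Crank-pin speed |V_A| = rω = 18.3 m/s, perpendicular to OA.
Rod angle: sinφ = −(r/L) sinθ ⇒ φ = -9.113°; ω_rod = −rω cosθ/√(L²−r²sin²θ) = +78.344 rad/s.
V_P = V_A + ω_rod × AP, with AP = 0.0641 m along the rod.
Components: V_Px = −rω sinθ − a·ω_rod·sinφ = -11.259 m/s;  V_Py = rω cosθ + a·ω_rod·cosφ = -8.8108 m/s.
|V_P| = √(V_Px² + V_Py²) = 14.296 m/s.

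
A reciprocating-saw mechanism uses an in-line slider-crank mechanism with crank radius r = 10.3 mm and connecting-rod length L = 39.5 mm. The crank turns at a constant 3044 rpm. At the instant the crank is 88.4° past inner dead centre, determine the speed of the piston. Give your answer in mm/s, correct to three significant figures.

3310

ω = 2π·3044/60 = 318.8 rad/s
For an in-line slider-crank, x = r cosθ + √(L² − r² sin²θ), so v = −rω sinθ·[1 + r cosθ/√(L² − r² sin²θ)].
With r = 0.0103 m, L = 0.0395 m, θ = 88.4°: √(L² − r² sin²θ) = 0.038135 m.
v = −0.0103·318.8·0.99961·[1 + 0.0103·0.02792/0.038135] = -3.3068 m/s.
|v| = 3.3068 m/s = 3306.8 mm/s.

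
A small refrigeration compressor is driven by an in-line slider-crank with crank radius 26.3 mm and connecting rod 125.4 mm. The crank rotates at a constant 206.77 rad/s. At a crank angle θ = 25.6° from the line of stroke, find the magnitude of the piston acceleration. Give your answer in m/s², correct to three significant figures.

ω = 206.8 rad/s
x(θ) = r cosθ + √(L² − r² sin²θ); with ω constant, a = ω²·d²x/dθ².
d²x/dθ² = −r cosθ − r²(cos2θ)/√u − r⁴ sin²2θ/(4u^{3/2}),  u = L² − r² sin²θ = 0.015596 m².
Substituting r = 0.0263 m, L = 0.1254 m, θ = 25.6°: d²x/dθ² = -0.027226 m.
a = ω²·d²x/dθ² = (206.8)²·(-0.027226) = -1164 m/s²;  |a| = 1164 m/s².

1160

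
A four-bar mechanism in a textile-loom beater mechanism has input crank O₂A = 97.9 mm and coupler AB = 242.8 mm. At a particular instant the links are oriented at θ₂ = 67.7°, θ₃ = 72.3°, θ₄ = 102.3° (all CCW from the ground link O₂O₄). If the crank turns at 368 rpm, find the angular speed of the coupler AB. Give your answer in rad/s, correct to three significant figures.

17.6

ω₂ = 38.54 rad/s (from 368 rpm).
Differentiating the loop-closure r₂e^{iθ₂}+r₃e^{iθ₃}=r₁+r₄e^{iθ₄} gives r₂ω₂e^{iθ₂}+r₃ω₃e^{iθ₃}=r₄ω₄e^{iθ₄}.
Eliminating the other unknown: ω₃ = r₂ω₂ sin(θ₄−θ₂) / [r₃ sin(θ₃−θ₄)].
Numerator sine = +0.56784; denominator sine = -0.50000.
Result = 0.0979·38.54·(+0.56784) / (0.2428·(-0.50000)) = -17.647 rad/s; magnitude 17.647 rad/s.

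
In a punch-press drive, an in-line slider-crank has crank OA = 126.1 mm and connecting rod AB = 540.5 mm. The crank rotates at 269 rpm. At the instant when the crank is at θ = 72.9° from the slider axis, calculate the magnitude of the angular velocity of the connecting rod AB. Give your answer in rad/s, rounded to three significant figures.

1.98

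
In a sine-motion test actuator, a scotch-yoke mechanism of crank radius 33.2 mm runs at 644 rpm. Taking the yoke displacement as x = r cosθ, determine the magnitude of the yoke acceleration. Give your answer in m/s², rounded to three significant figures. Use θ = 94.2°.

11.1

ω = 67.44 rad/s (from 644 rpm).
x = r cosθ ⇒ ẍ = −rω² cosθ (ω constant).
|a| = rω²|cosθ| = 0.0332·(67.44)²·|cos 94.2°| = 11.059 m/s².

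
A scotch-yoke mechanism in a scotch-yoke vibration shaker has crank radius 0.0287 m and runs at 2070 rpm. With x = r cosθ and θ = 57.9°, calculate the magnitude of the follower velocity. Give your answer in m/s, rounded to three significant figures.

5.27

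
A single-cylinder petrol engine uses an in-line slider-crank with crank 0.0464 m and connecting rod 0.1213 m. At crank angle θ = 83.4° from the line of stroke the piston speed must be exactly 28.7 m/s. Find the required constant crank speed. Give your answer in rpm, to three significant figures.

For an in-line slider-crank, |v_piston| = rω|sinθ|·[1 + r cosθ/√(L² − r² sin²θ)].
With r = 0.0464 m, L = 0.1213 m, θ = 83.4°: the bracketed kinematic factor |dx/dθ| = 0.048283 m.
ω = v/|dx/dθ| = 28.7/0.048283 = 594.41 rad/s.
N = 60ω/(2π) = 5676.2 rpm.

5680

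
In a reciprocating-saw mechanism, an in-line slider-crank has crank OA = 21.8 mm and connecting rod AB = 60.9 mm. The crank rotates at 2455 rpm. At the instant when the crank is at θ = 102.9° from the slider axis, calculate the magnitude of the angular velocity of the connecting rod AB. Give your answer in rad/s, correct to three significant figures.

ω = 257.1 rad/s (converted from 2455 rpm).
The rod makes angle φ with the slider axis where L sinφ = r sinθ; differentiating, L cosφ·φ̇ = r ω cosθ.
L cosφ = √(L² − r² sin²θ) = 0.057072 m.
|ω_rod| = r ω |cosθ| / √(L² − r² sin²θ) = 0.0218·257.1·0.22325/0.057072 = 21.923 rad/s.

21.9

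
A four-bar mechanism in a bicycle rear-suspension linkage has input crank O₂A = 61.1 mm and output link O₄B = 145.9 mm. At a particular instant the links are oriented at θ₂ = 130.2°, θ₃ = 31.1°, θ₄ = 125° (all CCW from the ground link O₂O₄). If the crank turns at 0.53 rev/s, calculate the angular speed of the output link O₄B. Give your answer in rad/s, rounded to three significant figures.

ω₂ = 3.33 rad/s (from 0.53 rev/s).
Differentiating the loop-closure r₂e^{iθ₂}+r₃e^{iθ₃}=r₁+r₄e^{iθ₄} gives r₂ω₂e^{iθ₂}+r₃ω₃e^{iθ₃}=r₄ω₄e^{iθ₄}.
Eliminating the other unknown: ω₄ = r₂ω₂ sin(θ₂−θ₃) / [r₄ sin(θ₄−θ₃)].
Numerator sine = +0.98741; denominator sine = +0.99768.
Result = 0.0611·3.33·(+0.98741) / (0.1459·(+0.99768)) = +1.3802 rad/s; magnitude 1.3802 rad/s.

1.38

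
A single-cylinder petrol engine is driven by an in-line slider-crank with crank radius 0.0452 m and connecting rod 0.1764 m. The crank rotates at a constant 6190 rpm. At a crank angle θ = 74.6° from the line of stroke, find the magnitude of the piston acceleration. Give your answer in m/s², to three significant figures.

753

ω = 2π·6190/60 = 648.2 rad/s
x(θ) = r cosθ + √(L² − r² sin²θ); with ω constant, a = ω²·d²x/dθ².
d²x/dθ² = −r cosθ − r²(cos2θ)/√u − r⁴ sin²2θ/(4u^{3/2}),  u = L² − r² sin²θ = 0.029218 m².
Substituting r = 0.0452 m, L = 0.1764 m, θ = 74.6°: d²x/dθ² = -0.0017914 m.
a = ω²·d²x/dθ² = (648.2)²·(-0.0017914) = -752.7 m/s²;  |a| = 752.7 m/s².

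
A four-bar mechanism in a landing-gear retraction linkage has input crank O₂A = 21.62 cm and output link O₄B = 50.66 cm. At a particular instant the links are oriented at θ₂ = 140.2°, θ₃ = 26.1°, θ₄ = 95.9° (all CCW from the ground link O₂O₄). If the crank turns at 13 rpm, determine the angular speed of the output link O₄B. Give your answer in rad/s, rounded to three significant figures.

ω₂ = 1.361 rad/s (from 13 rpm).
Differentiating the loop-closure r₂e^{iθ₂}+r₃e^{iθ₃}=r₁+r₄e^{iθ₄} gives r₂ω₂e^{iθ₂}+r₃ω₃e^{iθ₃}=r₄ω₄e^{iθ₄}.
Eliminating the other unknown: ω₄ = r₂ω₂ sin(θ₂−θ₃) / [r₄ sin(θ₄−θ₃)].
Numerator sine = +0.91283; denominator sine = +0.93849.
Result = 0.2162·1.361·(+0.91283) / (0.5066·(+0.93849)) = +0.5651 rad/s; magnitude 0.5651 rad/s.

0.565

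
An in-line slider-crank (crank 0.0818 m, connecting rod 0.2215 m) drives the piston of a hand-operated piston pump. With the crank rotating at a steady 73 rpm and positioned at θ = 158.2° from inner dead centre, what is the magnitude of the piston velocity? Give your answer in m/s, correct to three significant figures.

0.152

ω = 2π·73/60 = 7.645 rad/s
For an in-line slider-crank, x = r cosθ + √(L² − r² sin²θ), so v = −rω sinθ·[1 + r cosθ/√(L² − r² sin²θ)].
With r = 0.0818 m, L = 0.2215 m, θ = 158.2°: √(L² − r² sin²θ) = 0.21941 m.
v = −0.0818·7.645·0.37137·[1 + 0.0818·-0.92849/0.21941] = -0.15184 m/s.
|v| = 0.15184 m/s.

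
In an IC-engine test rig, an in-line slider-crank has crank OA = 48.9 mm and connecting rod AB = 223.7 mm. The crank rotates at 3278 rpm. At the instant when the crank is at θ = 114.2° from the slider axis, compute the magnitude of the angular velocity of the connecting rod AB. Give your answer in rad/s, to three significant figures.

31.4

ω = 343.3 rad/s (converted from 3278 rpm).
The rod makes angle φ with the slider axis where L sinφ = r sinθ; differentiating, L cosφ·φ̇ = r ω cosθ.
L cosφ = √(L² − r² sin²θ) = 0.21921 m.
|ω_rod| = r ω |cosθ| / √(L² − r² sin²θ) = 0.0489·343.3·0.40992/0.21921 = 31.39 rad/s.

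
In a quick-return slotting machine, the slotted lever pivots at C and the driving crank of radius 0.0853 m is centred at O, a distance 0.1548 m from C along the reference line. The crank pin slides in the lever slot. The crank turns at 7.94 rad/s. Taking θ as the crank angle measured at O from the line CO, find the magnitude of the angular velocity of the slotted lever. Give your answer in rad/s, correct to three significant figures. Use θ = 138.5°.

ω = 7.94 rad/s
Crank pin A relative to C: A = (d + r cosθ, r sinθ); lever angle φ = atan2(r sinθ, d + r cosθ).
Differentiating tanφ: φ̇ = rω(d cosθ + r)/(d² + r² + 2dr cosθ).
d² + r² + 2dr cosθ = |CA|² = 0.01146 m²;  d cosθ + r = -0.030638 m.
|ω_lever| = |0.0853·7.94·-0.030638| / 0.01146 = 1.8107 rad/s.

1.81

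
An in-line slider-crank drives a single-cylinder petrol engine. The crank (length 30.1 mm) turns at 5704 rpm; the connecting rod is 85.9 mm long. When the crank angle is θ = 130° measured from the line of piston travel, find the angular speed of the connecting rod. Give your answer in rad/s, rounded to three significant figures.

ω = 597.3 rad/s (converted from 5704 rpm).
The rod makes angle φ with the slider axis where L sinφ = r sinθ; differentiating, L cosφ·φ̇ = r ω cosθ.
L cosφ = √(L² − r² sin²θ) = 0.082747 m.
|ω_rod| = r ω |cosθ| / √(L² − r² sin²θ) = 0.0301·597.3·0.64279/0.082747 = 139.66 rad/s.

140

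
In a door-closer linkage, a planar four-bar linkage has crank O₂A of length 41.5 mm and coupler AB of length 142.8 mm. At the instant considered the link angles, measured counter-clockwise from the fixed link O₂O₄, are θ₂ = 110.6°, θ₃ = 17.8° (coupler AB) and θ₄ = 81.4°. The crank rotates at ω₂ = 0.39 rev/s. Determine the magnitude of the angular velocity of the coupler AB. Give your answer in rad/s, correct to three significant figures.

ω₂ = 2.45 rad/s (from 0.39 rev/s).
Differentiating the loop-closure r₂e^{iθ₂}+r₃e^{iθ₃}=r₁+r₄e^{iθ₄} gives r₂ω₂e^{iθ₂}+r₃ω₃e^{iθ₃}=r₄ω₄e^{iθ₄}.
Eliminating the other unknown: ω₃ = r₂ω₂ sin(θ₄−θ₂) / [r₃ sin(θ₃−θ₄)].
Numerator sine = -0.48786; denominator sine = -0.89571.
Result = 0.0415·2.45·(-0.48786) / (0.1428·(-0.89571)) = +0.38787 rad/s; magnitude 0.38787 rad/s.

0.388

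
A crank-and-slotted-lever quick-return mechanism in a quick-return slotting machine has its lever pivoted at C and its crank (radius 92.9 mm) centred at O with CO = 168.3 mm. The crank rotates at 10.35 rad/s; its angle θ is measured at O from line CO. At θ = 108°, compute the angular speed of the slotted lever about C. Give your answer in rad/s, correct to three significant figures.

1.44

ω = 10.35 rad/s
Crank pin A relative to C: A = (d + r cosθ, r sinθ); lever angle φ = atan2(r sinθ, d + r cosθ).
Differentiating tanφ: φ̇ = rω(d cosθ + r)/(d² + r² + 2dr cosθ).
d² + r² + 2dr cosθ = |CA|² = 0.0272923 m²;  d cosθ + r = +0.040892 m.
|ω_lever| = |0.0929·10.35·+0.040892| / 0.0272923 = 1.4407 rad/s.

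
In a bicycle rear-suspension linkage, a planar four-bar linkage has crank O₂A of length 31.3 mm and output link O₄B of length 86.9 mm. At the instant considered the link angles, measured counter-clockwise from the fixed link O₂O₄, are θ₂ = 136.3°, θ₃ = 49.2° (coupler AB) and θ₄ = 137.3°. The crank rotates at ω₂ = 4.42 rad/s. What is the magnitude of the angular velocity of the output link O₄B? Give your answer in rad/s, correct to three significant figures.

1.59

ω₂ = 4.42 rad/s
Differentiating the loop-closure r₂e^{iθ₂}+r₃e^{iθ₃}=r₁+r₄e^{iθ₄} gives r₂ω₂e^{iθ₂}+r₃ω₃e^{iθ₃}=r₄ω₄e^{iθ₄}.
Eliminating the other unknown: ω₄ = r₂ω₂ sin(θ₂−θ₃) / [r₄ sin(θ₄−θ₃)].
Numerator sine = +0.99872; denominator sine = +0.99945.
Result = 0.0313·4.42·(+0.99872) / (0.0869·(+0.99945)) = +1.5908 rad/s; magnitude 1.5908 rad/s.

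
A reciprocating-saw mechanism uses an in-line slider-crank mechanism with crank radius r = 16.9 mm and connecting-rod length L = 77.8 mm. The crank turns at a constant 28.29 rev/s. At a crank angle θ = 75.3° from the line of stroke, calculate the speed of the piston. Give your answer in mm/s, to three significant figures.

ω = 2π·28.3 = 177.8 rad/s
For an in-line slider-crank, x = r cosθ + √(L² − r² sin²θ), so v = −rω sinθ·[1 + r cosθ/√(L² − r² sin²θ)].
With r = 0.0169 m, L = 0.0778 m, θ = 75.3°: √(L² − r² sin²θ) = 0.076063 m.
v = −0.0169·177.8·0.96727·[1 + 0.0169·0.25376/0.076063] = -3.0695 m/s.
|v| = 3.0695 m/s = 3069.5 mm/s.

3070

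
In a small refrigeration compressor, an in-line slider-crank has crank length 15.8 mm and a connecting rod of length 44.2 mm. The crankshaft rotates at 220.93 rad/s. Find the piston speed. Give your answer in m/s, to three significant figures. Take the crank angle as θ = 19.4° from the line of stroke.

ω = 220.9 rad/s
For an in-line slider-crank, x = r cosθ + √(L² − r² sin²θ), so v = −rω sinθ·[1 + r cosθ/√(L² − r² sin²θ)].
With r = 0.0158 m, L = 0.0442 m, θ = 19.4°: √(L² − r² sin²θ) = 0.043887 m.
v = −0.0158·220.9·0.33216·[1 + 0.0158·0.94322/0.043887] = -1.5532 m/s.
|v| = 1.5532 m/s.

1.55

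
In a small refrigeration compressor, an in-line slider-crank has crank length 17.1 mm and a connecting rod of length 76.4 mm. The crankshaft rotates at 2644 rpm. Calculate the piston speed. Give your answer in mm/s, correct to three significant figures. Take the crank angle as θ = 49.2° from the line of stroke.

4120

ω = 2π·2644/60 = 276.9 rad/s
For an in-line slider-crank, x = r cosθ + √(L² − r² sin²θ), so v = −rω sinθ·[1 + r cosθ/√(L² − r² sin²θ)].
With r = 0.0171 m, L = 0.0764 m, θ = 49.2°: √(L² − r² sin²θ) = 0.075295 m.
v = −0.0171·276.9·0.75700·[1 + 0.0171·0.65342/0.075295] = -4.116 m/s.
|v| = 4.116 m/s = 4116 mm/s.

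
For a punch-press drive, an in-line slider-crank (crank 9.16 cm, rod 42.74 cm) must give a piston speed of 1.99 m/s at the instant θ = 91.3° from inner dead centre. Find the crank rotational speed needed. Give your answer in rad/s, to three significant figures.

For an in-line slider-crank, |v_piston| = rω|sinθ|·[1 + r cosθ/√(L² − r² sin²θ)].
With r = 0.0916 m, L = 0.4274 m, θ = 91.3°: the bracketed kinematic factor |dx/dθ| = 0.091121 m.
ω = v/|dx/dθ| = 1.99/0.091121 = 21.839 rad/s.

21.8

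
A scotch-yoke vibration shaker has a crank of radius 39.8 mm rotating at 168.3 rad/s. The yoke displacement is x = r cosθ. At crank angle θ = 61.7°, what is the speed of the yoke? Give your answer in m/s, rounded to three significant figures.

5.90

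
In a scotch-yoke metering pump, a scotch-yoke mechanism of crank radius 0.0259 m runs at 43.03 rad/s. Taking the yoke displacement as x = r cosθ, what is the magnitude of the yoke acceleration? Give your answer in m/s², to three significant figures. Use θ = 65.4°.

ω = 43.03 rad/s
x = r cosθ ⇒ ẍ = −rω² cosθ (ω constant).
|a| = rω²|cosθ| = 0.0259·(43.03)²·|cos 65.4°| = 19.963 m/s².

20.0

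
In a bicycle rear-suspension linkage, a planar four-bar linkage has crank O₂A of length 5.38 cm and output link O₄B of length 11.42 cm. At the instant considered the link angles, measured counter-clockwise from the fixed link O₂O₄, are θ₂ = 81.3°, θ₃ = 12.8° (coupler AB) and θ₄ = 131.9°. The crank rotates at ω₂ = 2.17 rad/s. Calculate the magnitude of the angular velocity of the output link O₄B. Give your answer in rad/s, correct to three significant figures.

ω₂ = 2.17 rad/s
Differentiating the loop-closure r₂e^{iθ₂}+r₃e^{iθ₃}=r₁+r₄e^{iθ₄} gives r₂ω₂e^{iθ₂}+r₃ω₃e^{iθ₃}=r₄ω₄e^{iθ₄}.
Eliminating the other unknown: ω₄ = r₂ω₂ sin(θ₂−θ₃) / [r₄ sin(θ₄−θ₃)].
Numerator sine = +0.93042; denominator sine = +0.87377.
Result = 0.0538·2.17·(+0.93042) / (0.1142·(+0.87377)) = +1.0886 rad/s; magnitude 1.0886 rad/s.

1.09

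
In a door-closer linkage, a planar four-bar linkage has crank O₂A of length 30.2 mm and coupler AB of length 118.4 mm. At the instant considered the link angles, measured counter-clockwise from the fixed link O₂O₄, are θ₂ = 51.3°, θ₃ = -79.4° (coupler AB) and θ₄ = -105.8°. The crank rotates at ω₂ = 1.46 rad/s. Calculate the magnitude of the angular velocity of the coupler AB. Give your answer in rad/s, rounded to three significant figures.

0.326

ω₂ = 1.46 rad/s
Differentiating the loop-closure r₂e^{iθ₂}+r₃e^{iθ₃}=r₁+r₄e^{iθ₄} gives r₂ω₂e^{iθ₂}+r₃ω₃e^{iθ₃}=r₄ω₄e^{iθ₄}.
Eliminating the other unknown: ω₃ = r₂ω₂ sin(θ₄−θ₂) / [r₃ sin(θ₃−θ₄)].
Numerator sine = -0.38912; denominator sine = +0.44464.
Result = 0.0302·1.46·(-0.38912) / (0.1184·(+0.44464)) = -0.32591 rad/s; magnitude 0.32591 rad/s.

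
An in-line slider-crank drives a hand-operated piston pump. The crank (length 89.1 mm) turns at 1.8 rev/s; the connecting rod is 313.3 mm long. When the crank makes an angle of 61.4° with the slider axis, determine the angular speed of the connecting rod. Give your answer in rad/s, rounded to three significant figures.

1.59

ω = 11.31 rad/s (converted from 1.8 rev/s).
The rod makes angle φ with the slider axis where L sinφ = r sinθ; differentiating, L cosφ·φ̇ = r ω cosθ.
L cosφ = √(L² − r² sin²θ) = 0.30338 m.
|ω_rod| = r ω |cosθ| / √(L² − r² sin²θ) = 0.0891·11.31·0.47869/0.30338 = 1.59 rad/s.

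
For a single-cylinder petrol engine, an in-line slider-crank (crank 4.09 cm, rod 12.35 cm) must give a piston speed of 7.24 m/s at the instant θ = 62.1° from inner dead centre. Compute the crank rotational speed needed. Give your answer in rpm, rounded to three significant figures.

For an in-line slider-crank, |v_piston| = rω|sinθ|·[1 + r cosθ/√(L² − r² sin²θ)].
With r = 0.0409 m, L = 0.1235 m, θ = 62.1°: the bracketed kinematic factor |dx/dθ| = 0.042004 m.
ω = v/|dx/dθ| = 7.24/0.042004 = 172.36 rad/s.
N = 60ω/(2π) = 1646 rpm.

1650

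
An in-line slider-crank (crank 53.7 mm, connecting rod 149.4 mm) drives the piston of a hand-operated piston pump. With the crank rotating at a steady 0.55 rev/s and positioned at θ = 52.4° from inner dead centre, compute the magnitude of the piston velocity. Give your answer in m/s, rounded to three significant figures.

0.181

ω = 2π·0.55 = 3.456 rad/s
For an in-line slider-crank, x = r cosθ + √(L² − r² sin²θ), so v = −rω sinθ·[1 + r cosθ/√(L² − r² sin²θ)].
With r = 0.0537 m, L = 0.1494 m, θ = 52.4°: √(L² − r² sin²θ) = 0.14321 m.
v = −0.0537·3.456·0.79229·[1 + 0.0537·0.61015/0.14321] = -0.18067 m/s.
|v| = 0.18067 m/s.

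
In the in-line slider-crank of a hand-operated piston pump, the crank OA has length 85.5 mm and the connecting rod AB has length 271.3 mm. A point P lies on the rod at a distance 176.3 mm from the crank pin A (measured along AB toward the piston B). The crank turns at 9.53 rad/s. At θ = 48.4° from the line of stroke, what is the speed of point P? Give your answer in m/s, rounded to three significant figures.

ω = 9.53 rad/s.  Crank-pin speed |V_A| = rω = 0.81481 m/s, perpendicular to OA.
Rod angle: sinφ = −(r/L) sinθ ⇒ φ = -13.631°; ω_rod = −rω cosθ/√(L²−r²sin²θ) = -2.0518 rad/s.
V_P = V_A + ω_rod × AP, with AP = 0.1763 m along the rod.
Components: V_Px = −rω sinθ − a·ω_rod·sinφ = -0.69457 m/s;  V_Py = rω cosθ + a·ω_rod·cosφ = +0.18943 m/s.
|V_P| = √(V_Px² + V_Py²) = 0.71994 m/s.

0.720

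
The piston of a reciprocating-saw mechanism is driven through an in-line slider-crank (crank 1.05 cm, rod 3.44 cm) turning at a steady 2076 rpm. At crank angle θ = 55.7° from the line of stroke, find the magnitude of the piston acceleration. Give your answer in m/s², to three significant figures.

226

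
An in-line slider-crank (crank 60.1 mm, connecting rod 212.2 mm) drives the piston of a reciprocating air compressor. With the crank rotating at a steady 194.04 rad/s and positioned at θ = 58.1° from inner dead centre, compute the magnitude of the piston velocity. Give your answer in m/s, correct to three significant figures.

11.4

ω = 194 rad/s
For an in-line slider-crank, x = r cosθ + √(L² − r² sin²θ), so v = −rω sinθ·[1 + r cosθ/√(L² − r² sin²θ)].
With r = 0.0601 m, L = 0.2122 m, θ = 58.1°: √(L² − r² sin²θ) = 0.20597 m.
v = −0.0601·194·0.84897·[1 + 0.0601·0.52844/0.20597] = -11.427 m/s.
|v| = 11.427 m/s.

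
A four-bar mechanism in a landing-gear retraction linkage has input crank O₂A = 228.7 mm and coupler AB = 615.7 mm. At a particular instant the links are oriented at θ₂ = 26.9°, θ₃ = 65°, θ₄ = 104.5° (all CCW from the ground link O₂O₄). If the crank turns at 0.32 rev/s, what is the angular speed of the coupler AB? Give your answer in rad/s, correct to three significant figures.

1.15

ω₂ = 2.011 rad/s (from 0.32 rev/s).
Differentiating the loop-closure r₂e^{iθ₂}+r₃e^{iθ₃}=r₁+r₄e^{iθ₄} gives r₂ω₂e^{iθ₂}+r₃ω₃e^{iθ₃}=r₄ω₄e^{iθ₄}.
Eliminating the other unknown: ω₃ = r₂ω₂ sin(θ₄−θ₂) / [r₃ sin(θ₃−θ₄)].
Numerator sine = +0.97667; denominator sine = -0.63608.
Result = 0.2287·2.011·(+0.97667) / (0.6157·(-0.63608)) = -1.1467 rad/s; magnitude 1.1467 rad/s.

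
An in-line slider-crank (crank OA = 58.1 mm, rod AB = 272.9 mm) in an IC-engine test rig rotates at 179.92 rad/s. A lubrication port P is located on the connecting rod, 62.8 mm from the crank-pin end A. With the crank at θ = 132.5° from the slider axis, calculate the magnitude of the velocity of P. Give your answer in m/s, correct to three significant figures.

9.22

ω = 179.9 rad/s.  Crank-pin speed |V_A| = rω = 10.453 m/s, perpendicular to OA.
Rod angle: sinφ = −(r/L) sinθ ⇒ φ = -9.031°; ω_rod = −rω cosθ/√(L²−r²sin²θ) = +26.203 rad/s.
V_P = V_A + ω_rod × AP, with AP = 0.0628 m along the rod.
Components: V_Px = −rω sinθ − a·ω_rod·sinφ = -7.4487 m/s;  V_Py = rω cosθ + a·ω_rod·cosφ = -5.437 m/s.
|V_P| = √(V_Px² + V_Py²) = 9.222 m/s.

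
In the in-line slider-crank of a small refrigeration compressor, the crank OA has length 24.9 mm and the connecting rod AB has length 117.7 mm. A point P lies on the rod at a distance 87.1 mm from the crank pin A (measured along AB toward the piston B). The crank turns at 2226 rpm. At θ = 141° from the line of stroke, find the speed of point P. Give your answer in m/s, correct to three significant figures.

3.41

ω = 233.1 rad/s.  Crank-pin speed |V_A| = rω = 5.8043 m/s, perpendicular to OA.
Rod angle: sinφ = −(r/L) sinθ ⇒ φ = -7.651°; ω_rod = −rω cosθ/√(L²−r²sin²θ) = +38.669 rad/s.
V_P = V_A + ω_rod × AP, with AP = 0.0871 m along the rod.
Components: V_Px = −rω sinθ − a·ω_rod·sinφ = -3.2044 m/s;  V_Py = rω cosθ + a·ω_rod·cosφ = -1.1727 m/s.
|V_P| = √(V_Px² + V_Py²) = 3.4122 m/s.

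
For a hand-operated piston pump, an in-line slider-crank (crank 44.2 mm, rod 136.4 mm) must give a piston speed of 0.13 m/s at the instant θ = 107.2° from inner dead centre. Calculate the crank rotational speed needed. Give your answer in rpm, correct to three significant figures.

32.7

For an in-line slider-crank, |v_piston| = rω|sinθ|·[1 + r cosθ/√(L² − r² sin²θ)].
With r = 0.0442 m, L = 0.1364 m, θ = 107.2°: the bracketed kinematic factor |dx/dθ| = 0.037968 m.
ω = v/|dx/dθ| = 0.13/0.037968 = 3.4239 rad/s.
N = 60ω/(2π) = 32.696 rpm.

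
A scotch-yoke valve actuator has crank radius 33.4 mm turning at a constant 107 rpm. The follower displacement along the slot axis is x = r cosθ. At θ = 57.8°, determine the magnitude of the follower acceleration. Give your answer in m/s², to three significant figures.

2.23

ω = 11.21 rad/s (from 107 rpm).
x = r cosθ ⇒ ẍ = −rω² cosθ (ω constant).
|a| = rω²|cosθ| = 0.0334·(11.21)²·|cos 57.8°| = 2.2346 m/s².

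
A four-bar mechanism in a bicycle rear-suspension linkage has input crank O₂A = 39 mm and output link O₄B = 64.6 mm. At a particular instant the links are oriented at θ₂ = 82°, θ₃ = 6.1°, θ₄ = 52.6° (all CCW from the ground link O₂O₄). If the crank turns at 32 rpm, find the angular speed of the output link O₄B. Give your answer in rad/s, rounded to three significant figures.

ω₂ = 3.351 rad/s (from 32 rpm).
Differentiating the loop-closure r₂e^{iθ₂}+r₃e^{iθ₃}=r₁+r₄e^{iθ₄} gives r₂ω₂e^{iθ₂}+r₃ω₃e^{iθ₃}=r₄ω₄e^{iθ₄}.
Eliminating the other unknown: ω₄ = r₂ω₂ sin(θ₂−θ₃) / [r₄ sin(θ₄−θ₃)].
Numerator sine = +0.96987; denominator sine = +0.72537.
Result = 0.039·3.351·(+0.96987) / (0.0646·(+0.72537)) = +2.705 rad/s; magnitude 2.705 rad/s.

2.70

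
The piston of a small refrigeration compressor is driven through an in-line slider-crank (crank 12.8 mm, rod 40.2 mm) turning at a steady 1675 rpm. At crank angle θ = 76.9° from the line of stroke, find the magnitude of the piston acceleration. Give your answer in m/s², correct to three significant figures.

ω = 2π·1675/60 = 175.4 rad/s
x(θ) = r cosθ + √(L² − r² sin²θ); with ω constant, a = ω²·d²x/dθ².
d²x/dθ² = −r cosθ − r²(cos2θ)/√u − r⁴ sin²2θ/(4u^{3/2}),  u = L² − r² sin²θ = 0.00146062 m².
Substituting r = 0.0128 m, L = 0.0402 m, θ = 76.9°: d²x/dθ² = +0.00092196 m.
a = ω²·d²x/dθ² = (175.4)²·(+0.00092196) = +28.366 m/s²;  |a| = 28.366 m/s².

28.4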